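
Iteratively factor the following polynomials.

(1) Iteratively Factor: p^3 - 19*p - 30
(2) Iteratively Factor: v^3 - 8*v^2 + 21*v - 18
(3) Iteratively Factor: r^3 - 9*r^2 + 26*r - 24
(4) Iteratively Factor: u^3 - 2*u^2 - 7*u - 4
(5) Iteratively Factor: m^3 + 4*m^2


(1) = (p + 3)*(p^2 - 3*p - 10) = (p + 2)*(p + 3)*(p - 5)
(2) = (v - 2)*(v^2 - 6*v + 9) = (v - 3)*(v - 2)*(v - 3)
(3) = (r - 2)*(r^2 - 7*r + 12) = (r - 3)*(r - 2)*(r - 4)
(4) = (u - 4)*(u^2 + 2*u + 1) = (u - 4)*(u + 1)*(u + 1)
(5) = (m + 4)*(m^2) = m*(m + 4)*(m)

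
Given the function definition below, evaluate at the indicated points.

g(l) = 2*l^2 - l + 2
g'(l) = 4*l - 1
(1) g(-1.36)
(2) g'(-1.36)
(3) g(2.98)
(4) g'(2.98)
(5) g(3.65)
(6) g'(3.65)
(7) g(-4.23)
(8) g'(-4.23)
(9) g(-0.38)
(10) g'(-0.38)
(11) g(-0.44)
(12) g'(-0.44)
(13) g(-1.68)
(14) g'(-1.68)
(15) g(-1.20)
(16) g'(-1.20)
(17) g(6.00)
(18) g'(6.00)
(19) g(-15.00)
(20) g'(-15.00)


(1) = 7.06
(2) = -6.44
(3) = 16.78
(4) = 10.92
(5) = 25.00
(6) = 13.60
(7) = 42.02
(8) = -17.92
(9) = 2.67
(10) = -2.52
(11) = 2.83
(12) = -2.76
(13) = 9.32
(14) = -7.72
(15) = 6.08
(16) = -5.80
(17) = 68.00
(18) = 23.00
(19) = 467.00
(20) = -61.00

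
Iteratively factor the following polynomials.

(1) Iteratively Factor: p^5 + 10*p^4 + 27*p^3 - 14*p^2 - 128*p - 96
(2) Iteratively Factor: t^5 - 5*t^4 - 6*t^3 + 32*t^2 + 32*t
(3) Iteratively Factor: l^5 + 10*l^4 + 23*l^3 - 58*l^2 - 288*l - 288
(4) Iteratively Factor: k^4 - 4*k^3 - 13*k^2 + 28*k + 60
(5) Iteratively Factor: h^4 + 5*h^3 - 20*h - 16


(1) = (p + 4)*(p^4 + 6*p^3 + 3*p^2 - 26*p - 24) = (p + 4)^2*(p^3 + 2*p^2 - 5*p - 6) = (p - 2)*(p + 4)^2*(p^2 + 4*p + 3) = (p - 2)*(p + 1)*(p + 4)^2*(p + 3)
(2) = (t - 4)*(t^4 - t^3 - 10*t^2 - 8*t) = (t - 4)*(t + 1)*(t^3 - 2*t^2 - 8*t) = (t - 4)*(t + 1)*(t + 2)*(t^2 - 4*t) = t*(t - 4)*(t + 1)*(t + 2)*(t - 4)
(3) = (l + 4)*(l^4 + 6*l^3 - l^2 - 54*l - 72) = (l + 3)*(l + 4)*(l^3 + 3*l^2 - 10*l - 24) = (l + 3)*(l + 4)^2*(l^2 - l - 6) = (l + 2)*(l + 3)*(l + 4)^2*(l - 3)
(4) = (k - 3)*(k^3 - k^2 - 16*k - 20) = (k - 5)*(k - 3)*(k^2 + 4*k + 4) = (k - 5)*(k - 3)*(k + 2)*(k + 2)
(5) = (h + 2)*(h^3 + 3*h^2 - 6*h - 8) = (h - 2)*(h + 2)*(h^2 + 5*h + 4) = (h - 2)*(h + 1)*(h + 2)*(h + 4)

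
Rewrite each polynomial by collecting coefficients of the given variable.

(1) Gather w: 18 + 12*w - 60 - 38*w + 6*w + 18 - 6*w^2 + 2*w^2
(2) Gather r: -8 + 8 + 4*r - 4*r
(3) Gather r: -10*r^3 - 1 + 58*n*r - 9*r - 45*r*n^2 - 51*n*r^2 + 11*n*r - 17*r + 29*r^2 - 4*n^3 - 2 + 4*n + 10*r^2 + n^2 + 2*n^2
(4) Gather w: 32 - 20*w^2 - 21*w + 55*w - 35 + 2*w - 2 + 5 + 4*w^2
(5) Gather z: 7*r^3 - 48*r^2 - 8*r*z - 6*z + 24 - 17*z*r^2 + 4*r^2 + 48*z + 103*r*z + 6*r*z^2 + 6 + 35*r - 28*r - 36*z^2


(1) = -4*w^2 - 20*w - 24
(2) = 0
(3) = -4*n^3 + 3*n^2 + 4*n - 10*r^3 + r^2*(39 - 51*n) + r*(-45*n^2 + 69*n - 26) - 3
(4) = -16*w^2 + 36*w
(5) = 7*r^3 - 44*r^2 + 7*r + z^2*(6*r - 36) + z*(-17*r^2 + 95*r + 42) + 30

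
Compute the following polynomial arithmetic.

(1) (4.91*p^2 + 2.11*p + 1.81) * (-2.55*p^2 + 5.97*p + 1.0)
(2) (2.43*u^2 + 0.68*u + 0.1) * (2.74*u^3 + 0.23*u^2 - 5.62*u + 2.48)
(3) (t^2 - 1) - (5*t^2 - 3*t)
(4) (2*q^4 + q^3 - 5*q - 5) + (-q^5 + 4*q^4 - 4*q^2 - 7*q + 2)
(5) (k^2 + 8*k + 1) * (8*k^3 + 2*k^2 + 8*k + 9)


(1) = -12.5205*p^4 + 23.9322*p^3 + 12.8912*p^2 + 12.9157*p + 1.81
(2) = 6.6582*u^5 + 2.4221*u^4 - 13.2262*u^3 + 2.2278*u^2 + 1.1244*u + 0.248
(3) = -4*t^2 + 3*t - 1
(4) = -q^5 + 6*q^4 + q^3 - 4*q^2 - 12*q - 3
(5) = 8*k^5 + 66*k^4 + 32*k^3 + 75*k^2 + 80*k + 9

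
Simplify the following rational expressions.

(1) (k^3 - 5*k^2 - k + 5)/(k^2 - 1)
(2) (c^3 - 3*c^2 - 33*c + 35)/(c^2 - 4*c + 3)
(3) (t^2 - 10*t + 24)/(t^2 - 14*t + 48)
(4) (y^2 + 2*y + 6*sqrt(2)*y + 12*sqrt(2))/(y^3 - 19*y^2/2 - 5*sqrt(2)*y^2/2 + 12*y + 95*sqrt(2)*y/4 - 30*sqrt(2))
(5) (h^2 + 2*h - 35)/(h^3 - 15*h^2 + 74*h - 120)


(1) = k - 5
(2) = (c^2 - 2*c - 35)/(c - 3)
(3) = (t - 4)/(t - 8)
(4) = (4*y^2 + y*(8 + 24*sqrt(2)) + 48*sqrt(2))/(4*y^3 + y^2*(-38 - 10*sqrt(2)) + y*(48 + 95*sqrt(2)) - 120*sqrt(2))
(5) = (h + 7)/(h^2 - 10*h + 24)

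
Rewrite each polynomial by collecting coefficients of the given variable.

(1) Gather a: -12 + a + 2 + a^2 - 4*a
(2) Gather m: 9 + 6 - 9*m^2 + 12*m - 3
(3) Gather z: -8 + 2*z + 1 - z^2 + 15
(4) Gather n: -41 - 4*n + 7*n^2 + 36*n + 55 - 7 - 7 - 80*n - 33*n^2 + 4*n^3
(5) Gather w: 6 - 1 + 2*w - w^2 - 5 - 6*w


(1) = a^2 - 3*a - 10
(2) = -9*m^2 + 12*m + 12
(3) = -z^2 + 2*z + 8
(4) = 4*n^3 - 26*n^2 - 48*n
(5) = -w^2 - 4*w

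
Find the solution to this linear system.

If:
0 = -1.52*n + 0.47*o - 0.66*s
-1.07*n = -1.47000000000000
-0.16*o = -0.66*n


Then:
n = 1.37
o = 5.67
s = 0.87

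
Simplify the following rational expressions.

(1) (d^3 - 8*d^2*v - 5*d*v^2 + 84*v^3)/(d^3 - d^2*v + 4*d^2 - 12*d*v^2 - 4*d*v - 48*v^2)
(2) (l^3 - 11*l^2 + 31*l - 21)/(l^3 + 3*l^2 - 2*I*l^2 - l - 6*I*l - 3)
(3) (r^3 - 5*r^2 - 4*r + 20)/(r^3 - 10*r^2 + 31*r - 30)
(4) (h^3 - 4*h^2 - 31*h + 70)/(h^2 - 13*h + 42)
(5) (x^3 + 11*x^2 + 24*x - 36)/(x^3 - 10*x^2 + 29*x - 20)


(1) = (d - 7*v)/(d + 4)
(2) = (l^3 - 11*l^2 + 31*l - 21)/(l^3 + l^2*(3 - 2*I) + l*(-1 - 6*I) - 3)
(3) = (r + 2)/(r - 3)
(4) = (h^2 + 3*h - 10)/(h - 6)
(5) = (x^2 + 12*x + 36)/(x^2 - 9*x + 20)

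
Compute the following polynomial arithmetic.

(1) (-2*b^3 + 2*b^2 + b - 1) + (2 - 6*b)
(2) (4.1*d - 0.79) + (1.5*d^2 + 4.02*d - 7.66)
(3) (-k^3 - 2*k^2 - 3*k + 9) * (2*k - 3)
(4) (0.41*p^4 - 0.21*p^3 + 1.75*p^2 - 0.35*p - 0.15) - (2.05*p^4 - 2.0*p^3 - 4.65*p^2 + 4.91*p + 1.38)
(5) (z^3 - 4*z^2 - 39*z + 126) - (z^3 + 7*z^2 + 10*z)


(1) = -2*b^3 + 2*b^2 - 5*b + 1
(2) = 1.5*d^2 + 8.12*d - 8.45
(3) = -2*k^4 - k^3 + 27*k - 27
(4) = -1.64*p^4 + 1.79*p^3 + 6.4*p^2 - 5.26*p - 1.53
(5) = -11*z^2 - 49*z + 126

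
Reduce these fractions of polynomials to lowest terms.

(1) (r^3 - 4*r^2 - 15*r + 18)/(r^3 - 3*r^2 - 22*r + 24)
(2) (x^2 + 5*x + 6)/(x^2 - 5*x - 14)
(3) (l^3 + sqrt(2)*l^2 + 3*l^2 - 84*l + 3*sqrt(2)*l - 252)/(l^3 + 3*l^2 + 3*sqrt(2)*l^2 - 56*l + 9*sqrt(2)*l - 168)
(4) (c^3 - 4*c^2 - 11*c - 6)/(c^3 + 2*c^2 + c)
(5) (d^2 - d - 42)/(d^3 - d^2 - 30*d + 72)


(1) = (r + 3)/(r + 4)
(2) = (x + 3)/(x - 7)
(3) = (l - 6*sqrt(2))/(l - 4*sqrt(2))
(4) = (c - 6)/c
(5) = (d - 7)/(d^2 - 7*d + 12)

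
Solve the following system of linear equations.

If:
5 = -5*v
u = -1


Then:
u = -1
v = -1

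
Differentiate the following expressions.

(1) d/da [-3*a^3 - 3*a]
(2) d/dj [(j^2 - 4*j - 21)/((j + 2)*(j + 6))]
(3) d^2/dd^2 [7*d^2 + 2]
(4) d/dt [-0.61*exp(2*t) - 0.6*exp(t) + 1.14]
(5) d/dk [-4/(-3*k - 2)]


(1) = -9*a^2 - 3
(2) = 6*(2*j^2 + 11*j + 20)/(j^4 + 16*j^3 + 88*j^2 + 192*j + 144)
(3) = 14
(4) = (-1.22*exp(t) - 0.6)*exp(t)
(5) = -12/(3*k + 2)^2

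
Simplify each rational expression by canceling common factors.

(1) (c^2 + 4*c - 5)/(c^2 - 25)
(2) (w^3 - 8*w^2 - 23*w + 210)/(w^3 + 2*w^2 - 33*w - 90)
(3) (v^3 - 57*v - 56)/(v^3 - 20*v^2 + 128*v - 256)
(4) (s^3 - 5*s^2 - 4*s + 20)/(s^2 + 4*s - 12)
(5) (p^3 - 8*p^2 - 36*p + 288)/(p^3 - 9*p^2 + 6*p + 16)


(1) = (c - 1)/(c - 5)
(2) = (w - 7)/(w + 3)
(3) = (v^2 + 8*v + 7)/(v^2 - 12*v + 32)
(4) = (s^2 - 3*s - 10)/(s + 6)
(5) = (p^2 - 36)/(p^2 - p - 2)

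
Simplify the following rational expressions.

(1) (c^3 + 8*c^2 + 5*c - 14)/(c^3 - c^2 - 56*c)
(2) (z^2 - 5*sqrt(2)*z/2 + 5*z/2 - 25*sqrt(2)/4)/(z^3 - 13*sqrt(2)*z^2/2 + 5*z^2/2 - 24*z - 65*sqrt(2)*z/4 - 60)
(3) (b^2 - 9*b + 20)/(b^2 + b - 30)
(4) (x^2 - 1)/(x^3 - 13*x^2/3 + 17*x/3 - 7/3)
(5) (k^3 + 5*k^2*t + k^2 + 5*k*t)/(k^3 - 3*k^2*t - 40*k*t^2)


(1) = (c^2 + c - 2)/(c^2 - 8*c)
(2) = (16*z - 40*sqrt(2))/(16*z^2 - 104*sqrt(2)*z - 384)
(3) = (b - 4)/(b + 6)
(4) = (3*x + 3)/(3*x^2 - 10*x + 7)
(5) = (-k - 1)/(-k + 8*t)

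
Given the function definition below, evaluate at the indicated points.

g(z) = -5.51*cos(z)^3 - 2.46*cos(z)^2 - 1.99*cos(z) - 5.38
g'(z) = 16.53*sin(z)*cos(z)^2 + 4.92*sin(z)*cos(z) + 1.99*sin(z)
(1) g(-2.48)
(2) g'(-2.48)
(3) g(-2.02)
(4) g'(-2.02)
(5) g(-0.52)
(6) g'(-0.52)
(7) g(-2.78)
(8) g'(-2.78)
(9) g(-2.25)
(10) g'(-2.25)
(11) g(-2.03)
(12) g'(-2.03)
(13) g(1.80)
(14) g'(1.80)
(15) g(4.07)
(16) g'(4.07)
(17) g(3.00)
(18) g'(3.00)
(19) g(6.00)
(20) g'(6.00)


(1) = -2.63
(2) = -5.16
(3) = -4.53
(4) = -2.68
(5) = -12.56
(6) = -9.30
(7) = -1.16
(8) = -4.19
(9) = -3.73
(10) = -4.22
(11) = -4.50
(12) = -2.74
(13) = -4.99
(14) = 1.68
(15) = -3.89
(16) = -3.98
(17) = -0.47
(18) = 1.88
(19) = -14.44
(20) = -6.13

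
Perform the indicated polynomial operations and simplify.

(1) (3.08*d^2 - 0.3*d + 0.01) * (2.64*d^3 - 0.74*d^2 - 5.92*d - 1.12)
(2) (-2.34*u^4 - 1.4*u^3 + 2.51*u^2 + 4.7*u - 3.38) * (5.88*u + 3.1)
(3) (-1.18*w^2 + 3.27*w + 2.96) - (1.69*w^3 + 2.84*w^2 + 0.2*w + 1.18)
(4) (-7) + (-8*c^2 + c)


(1) = 8.1312*d^5 - 3.0712*d^4 - 17.9852*d^3 - 1.681*d^2 + 0.2768*d - 0.0112
(2) = -13.7592*u^5 - 15.486*u^4 + 10.4188*u^3 + 35.417*u^2 - 5.3044*u - 10.478
(3) = -1.69*w^3 - 4.02*w^2 + 3.07*w + 1.78
(4) = -8*c^2 + c - 7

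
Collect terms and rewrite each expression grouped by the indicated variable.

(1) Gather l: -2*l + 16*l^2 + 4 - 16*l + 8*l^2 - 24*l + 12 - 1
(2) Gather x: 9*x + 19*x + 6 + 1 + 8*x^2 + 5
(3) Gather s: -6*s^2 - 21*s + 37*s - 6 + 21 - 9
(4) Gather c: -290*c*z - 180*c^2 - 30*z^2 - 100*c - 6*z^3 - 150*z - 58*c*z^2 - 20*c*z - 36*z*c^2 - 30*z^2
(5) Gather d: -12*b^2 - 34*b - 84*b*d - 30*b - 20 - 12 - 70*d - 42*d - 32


(1) = 24*l^2 - 42*l + 15
(2) = 8*x^2 + 28*x + 12
(3) = -6*s^2 + 16*s + 6
(4) = c^2*(-36*z - 180) + c*(-58*z^2 - 310*z - 100) - 6*z^3 - 60*z^2 - 150*z
(5) = -12*b^2 - 64*b + d*(-84*b - 112) - 64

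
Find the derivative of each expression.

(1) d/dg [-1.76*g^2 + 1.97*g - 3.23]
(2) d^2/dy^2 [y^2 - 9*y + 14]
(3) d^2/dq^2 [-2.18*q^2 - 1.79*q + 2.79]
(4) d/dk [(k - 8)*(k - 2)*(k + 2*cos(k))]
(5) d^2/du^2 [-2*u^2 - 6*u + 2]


(1) = 1.97 - 3.52*g
(2) = 2
(3) = -4.36000000000000
(4) = -(k - 8)*(k - 2)*(2*sin(k) - 1) + (k - 8)*(k + 2*cos(k)) + (k - 2)*(k + 2*cos(k))
(5) = -4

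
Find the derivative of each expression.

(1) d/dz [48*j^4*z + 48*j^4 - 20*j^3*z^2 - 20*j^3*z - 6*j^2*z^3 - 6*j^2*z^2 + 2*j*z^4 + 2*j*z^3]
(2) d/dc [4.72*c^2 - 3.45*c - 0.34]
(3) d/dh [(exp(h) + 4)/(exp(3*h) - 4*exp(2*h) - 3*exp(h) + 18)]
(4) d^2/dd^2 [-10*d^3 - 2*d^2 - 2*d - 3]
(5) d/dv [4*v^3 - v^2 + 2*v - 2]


(1) = 2*j*(24*j^3 - 20*j^2*z - 10*j^2 - 9*j*z^2 - 6*j*z + 4*z^3 + 3*z^2)
(2) = 9.44*c - 3.45
(3) = 2*(-exp(2*h) - 7*exp(h) - 5)*exp(h)/(exp(5*h) - 5*exp(4*h) - 5*exp(3*h) + 45*exp(2*h) - 108)
(4) = -60*d - 4
(5) = 12*v^2 - 2*v + 2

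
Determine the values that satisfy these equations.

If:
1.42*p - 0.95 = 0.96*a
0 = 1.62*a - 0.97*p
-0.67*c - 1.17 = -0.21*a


Then:
a = 0.67
c = -1.54
p = 1.12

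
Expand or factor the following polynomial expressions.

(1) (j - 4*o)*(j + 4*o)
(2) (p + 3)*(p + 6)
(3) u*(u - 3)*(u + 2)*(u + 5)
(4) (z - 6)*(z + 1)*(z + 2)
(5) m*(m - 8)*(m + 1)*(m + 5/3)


(1) = j^2 - 16*o^2
(2) = p^2 + 9*p + 18
(3) = u^4 + 4*u^3 - 11*u^2 - 30*u
(4) = z^3 - 3*z^2 - 16*z - 12
(5) = m^4 - 16*m^3/3 - 59*m^2/3 - 40*m/3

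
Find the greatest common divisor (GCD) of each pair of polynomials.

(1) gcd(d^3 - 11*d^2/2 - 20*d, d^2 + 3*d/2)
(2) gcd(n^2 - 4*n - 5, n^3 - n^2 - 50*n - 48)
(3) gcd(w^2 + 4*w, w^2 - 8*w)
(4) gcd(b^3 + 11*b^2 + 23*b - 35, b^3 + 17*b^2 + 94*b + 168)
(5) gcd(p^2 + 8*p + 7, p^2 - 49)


(1) = d
(2) = n + 1
(3) = gcd(w*(w + 4), w*(w - 8)) = w
(4) = gcd((b - 1)*(b + 5)*(b + 7), (b + 4)*(b + 6)*(b + 7)) = b + 7
(5) = p + 7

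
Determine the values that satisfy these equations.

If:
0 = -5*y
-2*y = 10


Then:
No Solution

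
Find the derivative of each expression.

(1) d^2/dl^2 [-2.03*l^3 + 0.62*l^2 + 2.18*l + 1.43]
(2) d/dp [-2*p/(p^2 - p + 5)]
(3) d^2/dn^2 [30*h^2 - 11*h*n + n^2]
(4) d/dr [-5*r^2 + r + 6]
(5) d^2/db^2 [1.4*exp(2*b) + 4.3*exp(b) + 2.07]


(1) = 1.24 - 12.18*l
(2) = 2*(p^2 - 5)/(p^4 - 2*p^3 + 11*p^2 - 10*p + 25)
(3) = 2
(4) = 1 - 10*r
(5) = (5.6*exp(b) + 4.3)*exp(b)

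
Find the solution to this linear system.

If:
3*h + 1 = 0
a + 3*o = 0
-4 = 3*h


Then:
No Solution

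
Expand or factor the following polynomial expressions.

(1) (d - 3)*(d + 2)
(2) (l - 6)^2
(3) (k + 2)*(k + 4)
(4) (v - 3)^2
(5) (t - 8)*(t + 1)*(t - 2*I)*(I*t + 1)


(1) = d^2 - d - 6
(2) = l^2 - 12*l + 36
(3) = k^2 + 6*k + 8
(4) = v^2 - 6*v + 9
(5) = I*t^4 + 3*t^3 - 7*I*t^3 - 21*t^2 - 10*I*t^2 - 24*t + 14*I*t + 16*I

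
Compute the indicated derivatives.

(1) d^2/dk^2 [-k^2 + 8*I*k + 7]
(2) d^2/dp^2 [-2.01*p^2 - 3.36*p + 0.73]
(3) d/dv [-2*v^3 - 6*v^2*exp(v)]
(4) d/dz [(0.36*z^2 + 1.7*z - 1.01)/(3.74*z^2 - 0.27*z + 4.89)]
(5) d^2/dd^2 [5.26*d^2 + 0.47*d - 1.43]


(1) = -2
(2) = -4.02000000000000
(3) = 6*v*(-v*exp(v) - v - 2*exp(v))
(4) = (-6.4552*z^2 + 11.0756*z + 8.0403)/(13.9876*z^4 - 2.0196*z^3 + 36.6501*z^2 - 2.6406*z + 23.9121)
(5) = 10.5200000000000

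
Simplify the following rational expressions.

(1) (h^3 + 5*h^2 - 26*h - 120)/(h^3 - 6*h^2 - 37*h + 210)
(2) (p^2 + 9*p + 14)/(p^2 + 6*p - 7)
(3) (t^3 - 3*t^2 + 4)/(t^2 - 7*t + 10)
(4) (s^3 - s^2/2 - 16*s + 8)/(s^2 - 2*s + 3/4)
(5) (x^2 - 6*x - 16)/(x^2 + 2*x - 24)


(1) = (h + 4)/(h - 7)
(2) = (p + 2)/(p - 1)
(3) = (t^2 - t - 2)/(t - 5)
(4) = (2*s^2 - 32)/(2*s - 3)
(5) = (x^2 - 6*x - 16)/(x^2 + 2*x - 24)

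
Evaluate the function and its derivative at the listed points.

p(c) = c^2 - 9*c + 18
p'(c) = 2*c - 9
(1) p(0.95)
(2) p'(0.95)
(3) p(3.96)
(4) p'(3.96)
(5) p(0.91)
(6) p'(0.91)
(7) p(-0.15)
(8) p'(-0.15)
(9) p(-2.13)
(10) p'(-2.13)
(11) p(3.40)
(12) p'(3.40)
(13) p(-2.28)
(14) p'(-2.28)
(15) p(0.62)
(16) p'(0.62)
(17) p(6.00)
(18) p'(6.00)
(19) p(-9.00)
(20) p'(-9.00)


(1) = 10.35
(2) = -7.10
(3) = -1.96
(4) = -1.08
(5) = 10.64
(6) = -7.18
(7) = 19.37
(8) = -9.30
(9) = 41.71
(10) = -13.26
(11) = -1.04
(12) = -2.20
(13) = 43.72
(14) = -13.56
(15) = 12.80
(16) = -7.76
(17) = 0.00
(18) = 3.00
(19) = 180.00
(20) = -27.00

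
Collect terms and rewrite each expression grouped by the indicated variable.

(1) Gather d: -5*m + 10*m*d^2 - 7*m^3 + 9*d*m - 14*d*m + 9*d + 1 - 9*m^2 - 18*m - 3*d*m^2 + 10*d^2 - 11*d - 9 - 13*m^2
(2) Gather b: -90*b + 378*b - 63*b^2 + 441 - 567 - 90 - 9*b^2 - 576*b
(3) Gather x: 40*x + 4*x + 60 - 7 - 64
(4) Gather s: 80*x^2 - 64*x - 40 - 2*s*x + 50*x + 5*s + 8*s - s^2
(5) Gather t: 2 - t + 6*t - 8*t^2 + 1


(1) = d^2*(10*m + 10) + d*(-3*m^2 - 5*m - 2) - 7*m^3 - 22*m^2 - 23*m - 8
(2) = -72*b^2 - 288*b - 216
(3) = 44*x - 11
(4) = -s^2 + s*(13 - 2*x) + 80*x^2 - 14*x - 40
(5) = -8*t^2 + 5*t + 3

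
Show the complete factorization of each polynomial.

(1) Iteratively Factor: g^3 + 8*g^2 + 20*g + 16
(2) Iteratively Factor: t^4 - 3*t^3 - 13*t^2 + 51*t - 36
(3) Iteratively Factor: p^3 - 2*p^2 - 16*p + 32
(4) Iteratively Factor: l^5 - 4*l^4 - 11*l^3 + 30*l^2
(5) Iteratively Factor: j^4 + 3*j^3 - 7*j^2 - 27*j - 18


(1) = (g + 4)*(g^2 + 4*g + 4) = (g + 2)*(g + 4)*(g + 2)
(2) = (t + 4)*(t^3 - 7*t^2 + 15*t - 9) = (t - 3)*(t + 4)*(t^2 - 4*t + 3) = (t - 3)^2*(t + 4)*(t - 1)
(3) = (p - 4)*(p^2 + 2*p - 8) = (p - 4)*(p - 2)*(p + 4)
(4) = (l - 5)*(l^4 + l^3 - 6*l^2) = l*(l - 5)*(l^3 + l^2 - 6*l) = l*(l - 5)*(l + 3)*(l^2 - 2*l) = l^2*(l - 5)*(l + 3)*(l - 2)
(5) = (j + 2)*(j^3 + j^2 - 9*j - 9) = (j + 2)*(j + 3)*(j^2 - 2*j - 3) = (j - 3)*(j + 2)*(j + 3)*(j + 1)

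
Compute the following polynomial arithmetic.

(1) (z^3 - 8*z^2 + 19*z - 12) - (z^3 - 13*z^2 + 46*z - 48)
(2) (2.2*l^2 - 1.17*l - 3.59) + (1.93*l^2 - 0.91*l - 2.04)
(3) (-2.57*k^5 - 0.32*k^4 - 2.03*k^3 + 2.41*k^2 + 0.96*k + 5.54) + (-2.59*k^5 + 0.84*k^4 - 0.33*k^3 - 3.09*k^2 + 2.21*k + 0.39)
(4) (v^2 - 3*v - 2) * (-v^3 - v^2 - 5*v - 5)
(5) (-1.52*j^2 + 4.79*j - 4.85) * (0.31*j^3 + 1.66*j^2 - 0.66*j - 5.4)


(1) = 5*z^2 - 27*z + 36
(2) = 4.13*l^2 - 2.08*l - 5.63
(3) = -5.16*k^5 + 0.52*k^4 - 2.36*k^3 - 0.68*k^2 + 3.17*k + 5.93
(4) = -v^5 + 2*v^4 + 12*v^2 + 25*v + 10
(5) = -0.4712*j^5 - 1.0383*j^4 + 7.4511*j^3 - 3.0044*j^2 - 22.665*j + 26.19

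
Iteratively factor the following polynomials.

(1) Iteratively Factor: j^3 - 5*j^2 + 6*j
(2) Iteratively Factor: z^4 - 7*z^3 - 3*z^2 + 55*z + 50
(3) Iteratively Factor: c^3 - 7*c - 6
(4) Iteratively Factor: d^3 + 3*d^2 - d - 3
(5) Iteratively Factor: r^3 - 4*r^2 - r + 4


(1) = (j - 2)*(j^2 - 3*j) = (j - 3)*(j - 2)*(j)
(2) = (z + 1)*(z^3 - 8*z^2 + 5*z + 50) = (z - 5)*(z + 1)*(z^2 - 3*z - 10) = (z - 5)*(z + 1)*(z + 2)*(z - 5)
(3) = (c - 3)*(c^2 + 3*c + 2) = (c - 3)*(c + 2)*(c + 1)
(4) = (d + 3)*(d^2 - 1) = (d + 1)*(d + 3)*(d - 1)
(5) = (r - 4)*(r^2 - 1) = (r - 4)*(r + 1)*(r - 1)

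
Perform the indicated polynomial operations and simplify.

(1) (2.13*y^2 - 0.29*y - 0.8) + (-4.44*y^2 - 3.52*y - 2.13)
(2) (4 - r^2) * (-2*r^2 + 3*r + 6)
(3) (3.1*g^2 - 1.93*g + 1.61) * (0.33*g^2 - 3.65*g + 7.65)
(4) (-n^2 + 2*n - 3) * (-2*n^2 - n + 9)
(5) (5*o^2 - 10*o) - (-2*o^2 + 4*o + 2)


(1) = -2.31*y^2 - 3.81*y - 2.93
(2) = 2*r^4 - 3*r^3 - 14*r^2 + 12*r + 24
(3) = 1.023*g^4 - 11.9519*g^3 + 31.2908*g^2 - 20.641*g + 12.3165
(4) = 2*n^4 - 3*n^3 - 5*n^2 + 21*n - 27
(5) = 7*o^2 - 14*o - 2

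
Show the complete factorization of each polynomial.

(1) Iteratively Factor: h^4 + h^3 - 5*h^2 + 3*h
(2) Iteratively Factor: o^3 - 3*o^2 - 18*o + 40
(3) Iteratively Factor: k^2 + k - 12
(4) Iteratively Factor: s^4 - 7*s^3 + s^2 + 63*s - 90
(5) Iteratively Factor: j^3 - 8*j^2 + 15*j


(1) = (h - 1)*(h^3 + 2*h^2 - 3*h) = (h - 1)^2*(h^2 + 3*h) = (h - 1)^2*(h + 3)*(h)
(2) = (o + 4)*(o^2 - 7*o + 10) = (o - 2)*(o + 4)*(o - 5)
(3) = (k - 3)*(k + 4)
(4) = (s + 3)*(s^3 - 10*s^2 + 31*s - 30) = (s - 2)*(s + 3)*(s^2 - 8*s + 15) = (s - 5)*(s - 2)*(s + 3)*(s - 3)
(5) = (j)*(j^2 - 8*j + 15) = j*(j - 3)*(j - 5)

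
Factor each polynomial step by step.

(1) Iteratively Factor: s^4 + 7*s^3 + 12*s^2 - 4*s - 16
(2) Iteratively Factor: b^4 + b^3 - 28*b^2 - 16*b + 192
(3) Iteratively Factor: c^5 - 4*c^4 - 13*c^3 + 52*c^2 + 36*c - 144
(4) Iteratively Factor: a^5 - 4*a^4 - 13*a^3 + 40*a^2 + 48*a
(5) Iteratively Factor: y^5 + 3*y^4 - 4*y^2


(1) = (s + 4)*(s^3 + 3*s^2 - 4) = (s + 2)*(s + 4)*(s^2 + s - 2) = (s - 1)*(s + 2)*(s + 4)*(s + 2)
(2) = (b - 3)*(b^3 + 4*b^2 - 16*b - 64) = (b - 4)*(b - 3)*(b^2 + 8*b + 16) = (b - 4)*(b - 3)*(b + 4)*(b + 4)
(3) = (c + 3)*(c^4 - 7*c^3 + 8*c^2 + 28*c - 48) = (c - 3)*(c + 3)*(c^3 - 4*c^2 - 4*c + 16) = (c - 3)*(c - 2)*(c + 3)*(c^2 - 2*c - 8) = (c - 4)*(c - 3)*(c - 2)*(c + 3)*(c + 2)
(4) = (a + 1)*(a^4 - 5*a^3 - 8*a^2 + 48*a) = (a - 4)*(a + 1)*(a^3 - a^2 - 12*a) = (a - 4)^2*(a + 1)*(a^2 + 3*a) = (a - 4)^2*(a + 1)*(a + 3)*(a)
(5) = (y + 2)*(y^4 + y^3 - 2*y^2) = (y + 2)^2*(y^3 - y^2) = y*(y + 2)^2*(y^2 - y) = y*(y - 1)*(y + 2)^2*(y)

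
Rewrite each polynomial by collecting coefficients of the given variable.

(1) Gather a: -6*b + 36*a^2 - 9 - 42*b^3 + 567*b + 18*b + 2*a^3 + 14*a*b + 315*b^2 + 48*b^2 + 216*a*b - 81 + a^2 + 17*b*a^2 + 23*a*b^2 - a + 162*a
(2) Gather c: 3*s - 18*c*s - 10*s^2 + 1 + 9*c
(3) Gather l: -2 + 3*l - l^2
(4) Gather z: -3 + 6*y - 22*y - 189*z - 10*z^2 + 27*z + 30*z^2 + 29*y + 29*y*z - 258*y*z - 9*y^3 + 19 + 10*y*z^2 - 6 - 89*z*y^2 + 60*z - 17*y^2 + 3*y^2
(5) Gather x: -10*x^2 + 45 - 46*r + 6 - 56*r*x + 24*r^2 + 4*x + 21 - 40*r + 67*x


(1) = 2*a^3 + a^2*(17*b + 37) + a*(23*b^2 + 230*b + 161) - 42*b^3 + 363*b^2 + 579*b - 90
(2) = c*(9 - 18*s) - 10*s^2 + 3*s + 1
(3) = -l^2 + 3*l - 2
(4) = -9*y^3 - 14*y^2 + 13*y + z^2*(10*y + 20) + z*(-89*y^2 - 229*y - 102) + 10
(5) = 24*r^2 - 86*r - 10*x^2 + x*(71 - 56*r) + 72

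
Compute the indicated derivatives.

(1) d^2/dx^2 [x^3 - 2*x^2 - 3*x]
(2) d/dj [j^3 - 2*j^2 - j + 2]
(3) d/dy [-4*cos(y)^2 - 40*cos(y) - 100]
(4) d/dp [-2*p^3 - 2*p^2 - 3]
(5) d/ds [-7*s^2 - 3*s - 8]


(1) = 6*x - 4
(2) = 3*j^2 - 4*j - 1
(3) = 8*(cos(y) + 5)*sin(y)
(4) = 2*p*(-3*p - 2)
(5) = -14*s - 3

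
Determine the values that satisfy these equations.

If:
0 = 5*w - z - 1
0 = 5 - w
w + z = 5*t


Then:
t = 29/5
w = 5
z = 24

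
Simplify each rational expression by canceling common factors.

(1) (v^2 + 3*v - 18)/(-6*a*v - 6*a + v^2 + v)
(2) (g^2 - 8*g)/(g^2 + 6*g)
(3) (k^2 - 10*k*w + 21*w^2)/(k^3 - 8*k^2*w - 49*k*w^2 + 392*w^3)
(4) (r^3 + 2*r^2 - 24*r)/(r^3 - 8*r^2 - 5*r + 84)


(1) = (v^2 + 3*v - 18)/(-6*a*v - 6*a + v^2 + v)
(2) = (g - 8)/(g + 6)
(3) = (-k + 3*w)/(-k^2 + k*w + 56*w^2)
(4) = (r^2 + 6*r)/(r^2 - 4*r - 21)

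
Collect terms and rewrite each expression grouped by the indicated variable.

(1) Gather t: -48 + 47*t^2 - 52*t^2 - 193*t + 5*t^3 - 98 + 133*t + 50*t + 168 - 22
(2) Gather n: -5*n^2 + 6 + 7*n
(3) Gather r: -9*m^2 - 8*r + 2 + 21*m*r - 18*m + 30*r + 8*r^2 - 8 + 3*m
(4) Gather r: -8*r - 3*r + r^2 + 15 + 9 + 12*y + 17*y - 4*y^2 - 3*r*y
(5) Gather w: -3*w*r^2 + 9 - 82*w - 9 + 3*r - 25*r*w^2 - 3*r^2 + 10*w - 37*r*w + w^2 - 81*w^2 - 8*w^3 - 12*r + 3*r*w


(1) = 5*t^3 - 5*t^2 - 10*t
(2) = -5*n^2 + 7*n + 6
(3) = -9*m^2 - 15*m + 8*r^2 + r*(21*m + 22) - 6
(4) = r^2 + r*(-3*y - 11) - 4*y^2 + 29*y + 24
(5) = -3*r^2 - 9*r - 8*w^3 + w^2*(-25*r - 80) + w*(-3*r^2 - 34*r - 72)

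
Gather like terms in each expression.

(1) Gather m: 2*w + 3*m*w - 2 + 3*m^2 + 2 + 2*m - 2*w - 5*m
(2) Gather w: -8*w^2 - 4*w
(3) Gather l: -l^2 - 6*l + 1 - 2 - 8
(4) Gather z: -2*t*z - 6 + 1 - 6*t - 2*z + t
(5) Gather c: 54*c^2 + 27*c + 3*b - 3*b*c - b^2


(1) = 3*m^2 + m*(3*w - 3)
(2) = -8*w^2 - 4*w
(3) = -l^2 - 6*l - 9
(4) = -5*t + z*(-2*t - 2) - 5
(5) = -b^2 + 3*b + 54*c^2 + c*(27 - 3*b)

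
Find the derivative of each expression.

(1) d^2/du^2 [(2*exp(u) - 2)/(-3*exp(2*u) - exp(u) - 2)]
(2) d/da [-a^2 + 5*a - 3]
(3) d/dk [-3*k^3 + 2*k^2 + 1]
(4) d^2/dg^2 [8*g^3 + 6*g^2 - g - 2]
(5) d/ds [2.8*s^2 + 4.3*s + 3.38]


(1) = (-18*exp(4*u) + 78*exp(3*u) + 90*exp(2*u) - 42*exp(u) - 12)*exp(u)/(27*exp(6*u) + 27*exp(5*u) + 63*exp(4*u) + 37*exp(3*u) + 42*exp(2*u) + 12*exp(u) + 8)
(2) = 5 - 2*a
(3) = k*(4 - 9*k)
(4) = 48*g + 12
(5) = 5.6*s + 4.3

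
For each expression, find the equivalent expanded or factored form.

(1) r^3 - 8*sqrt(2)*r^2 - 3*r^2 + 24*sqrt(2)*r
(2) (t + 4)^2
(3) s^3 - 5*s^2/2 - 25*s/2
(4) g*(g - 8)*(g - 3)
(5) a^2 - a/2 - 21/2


(1) = r*(r - 3)*(r - 8*sqrt(2))
(2) = t^2 + 8*t + 16
(3) = s*(s - 5)*(s + 5/2)
(4) = g^3 - 11*g^2 + 24*g
(5) = (a - 7/2)*(a + 3)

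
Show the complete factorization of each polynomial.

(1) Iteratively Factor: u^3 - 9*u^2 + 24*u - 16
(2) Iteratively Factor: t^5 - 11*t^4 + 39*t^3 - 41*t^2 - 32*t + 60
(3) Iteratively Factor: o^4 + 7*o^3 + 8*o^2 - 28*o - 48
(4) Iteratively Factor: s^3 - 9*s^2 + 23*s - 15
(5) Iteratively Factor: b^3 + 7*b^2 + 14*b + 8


(1) = (u - 4)*(u^2 - 5*u + 4) = (u - 4)*(u - 1)*(u - 4)
(2) = (t + 1)*(t^4 - 12*t^3 + 51*t^2 - 92*t + 60) = (t - 3)*(t + 1)*(t^3 - 9*t^2 + 24*t - 20) = (t - 5)*(t - 3)*(t + 1)*(t^2 - 4*t + 4) = (t - 5)*(t - 3)*(t - 2)*(t + 1)*(t - 2)
(3) = (o - 2)*(o^3 + 9*o^2 + 26*o + 24) = (o - 2)*(o + 4)*(o^2 + 5*o + 6) = (o - 2)*(o + 3)*(o + 4)*(o + 2)
(4) = (s - 5)*(s^2 - 4*s + 3) = (s - 5)*(s - 3)*(s - 1)
(5) = (b + 1)*(b^2 + 6*b + 8) = (b + 1)*(b + 2)*(b + 4)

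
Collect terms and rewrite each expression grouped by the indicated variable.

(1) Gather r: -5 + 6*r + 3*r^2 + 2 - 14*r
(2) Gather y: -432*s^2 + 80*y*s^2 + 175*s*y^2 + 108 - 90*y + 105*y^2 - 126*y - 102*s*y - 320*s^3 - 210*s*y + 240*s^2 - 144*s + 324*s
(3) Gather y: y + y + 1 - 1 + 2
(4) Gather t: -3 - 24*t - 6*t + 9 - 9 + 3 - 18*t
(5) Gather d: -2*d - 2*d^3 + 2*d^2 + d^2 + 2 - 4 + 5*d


(1) = 3*r^2 - 8*r - 3
(2) = -320*s^3 - 192*s^2 + 180*s + y^2*(175*s + 105) + y*(80*s^2 - 312*s - 216) + 108
(3) = 2*y + 2
(4) = -48*t
(5) = -2*d^3 + 3*d^2 + 3*d - 2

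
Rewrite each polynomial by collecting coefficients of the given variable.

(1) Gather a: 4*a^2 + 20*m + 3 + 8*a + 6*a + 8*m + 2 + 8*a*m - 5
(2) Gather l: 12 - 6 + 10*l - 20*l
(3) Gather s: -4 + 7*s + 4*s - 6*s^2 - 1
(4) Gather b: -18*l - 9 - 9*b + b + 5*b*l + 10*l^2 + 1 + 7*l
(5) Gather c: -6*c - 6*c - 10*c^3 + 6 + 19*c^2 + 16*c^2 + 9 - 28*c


(1) = 4*a^2 + a*(8*m + 14) + 28*m
(2) = 6 - 10*l
(3) = -6*s^2 + 11*s - 5
(4) = b*(5*l - 8) + 10*l^2 - 11*l - 8
(5) = -10*c^3 + 35*c^2 - 40*c + 15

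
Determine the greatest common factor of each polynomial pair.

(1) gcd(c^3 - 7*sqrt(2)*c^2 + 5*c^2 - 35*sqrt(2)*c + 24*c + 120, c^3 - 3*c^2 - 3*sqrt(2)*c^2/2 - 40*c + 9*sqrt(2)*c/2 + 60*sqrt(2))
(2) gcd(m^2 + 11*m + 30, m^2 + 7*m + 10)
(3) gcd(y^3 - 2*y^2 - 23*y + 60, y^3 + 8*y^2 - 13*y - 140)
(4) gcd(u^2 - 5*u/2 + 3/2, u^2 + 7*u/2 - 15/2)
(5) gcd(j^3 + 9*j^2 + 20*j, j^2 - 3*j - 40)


(1) = c + 5
(2) = m + 5
(3) = gcd((y - 4)*(y - 3)*(y + 5), (y - 4)*(y + 5)*(y + 7)) = y^2 + y - 20
(4) = u - 3/2
(5) = j + 5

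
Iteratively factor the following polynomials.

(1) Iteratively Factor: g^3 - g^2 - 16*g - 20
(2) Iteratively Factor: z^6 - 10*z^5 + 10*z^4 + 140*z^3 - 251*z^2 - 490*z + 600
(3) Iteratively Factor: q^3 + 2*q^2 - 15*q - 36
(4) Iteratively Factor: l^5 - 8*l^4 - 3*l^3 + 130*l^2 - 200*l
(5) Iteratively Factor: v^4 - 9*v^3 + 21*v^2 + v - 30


(1) = (g - 5)*(g^2 + 4*g + 4) = (g - 5)*(g + 2)*(g + 2)
(2) = (z + 3)*(z^5 - 13*z^4 + 49*z^3 - 7*z^2 - 230*z + 200) = (z - 4)*(z + 3)*(z^4 - 9*z^3 + 13*z^2 + 45*z - 50) = (z - 5)*(z - 4)*(z + 3)*(z^3 - 4*z^2 - 7*z + 10) = (z - 5)^2*(z - 4)*(z + 3)*(z^2 + z - 2) = (z - 5)^2*(z - 4)*(z - 1)*(z + 3)*(z + 2)
(3) = (q - 4)*(q^2 + 6*q + 9) = (q - 4)*(q + 3)*(q + 3)
(4) = (l - 5)*(l^4 - 3*l^3 - 18*l^2 + 40*l) = (l - 5)*(l - 2)*(l^3 - l^2 - 20*l) = (l - 5)^2*(l - 2)*(l^2 + 4*l) = (l - 5)^2*(l - 2)*(l + 4)*(l)
(5) = (v - 2)*(v^3 - 7*v^2 + 7*v + 15) = (v - 3)*(v - 2)*(v^2 - 4*v - 5) = (v - 3)*(v - 2)*(v + 1)*(v - 5)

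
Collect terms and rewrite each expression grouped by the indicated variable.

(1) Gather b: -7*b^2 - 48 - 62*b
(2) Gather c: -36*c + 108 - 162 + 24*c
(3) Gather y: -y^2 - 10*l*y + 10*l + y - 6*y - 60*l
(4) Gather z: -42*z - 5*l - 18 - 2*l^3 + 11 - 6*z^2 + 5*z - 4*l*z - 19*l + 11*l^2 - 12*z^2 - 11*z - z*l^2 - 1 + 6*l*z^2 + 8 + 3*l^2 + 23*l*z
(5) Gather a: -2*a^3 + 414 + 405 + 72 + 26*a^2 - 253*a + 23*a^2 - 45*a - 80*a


(1) = -7*b^2 - 62*b - 48
(2) = -12*c - 54
(3) = -50*l - y^2 + y*(-10*l - 5)
(4) = -2*l^3 + 14*l^2 - 24*l + z^2*(6*l - 18) + z*(-l^2 + 19*l - 48)
(5) = -2*a^3 + 49*a^2 - 378*a + 891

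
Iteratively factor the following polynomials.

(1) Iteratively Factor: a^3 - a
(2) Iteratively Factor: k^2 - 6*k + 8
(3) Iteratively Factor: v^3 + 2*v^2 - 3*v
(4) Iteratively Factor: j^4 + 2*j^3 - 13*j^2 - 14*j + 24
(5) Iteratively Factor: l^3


(1) = (a + 1)*(a^2 - a) = (a - 1)*(a + 1)*(a)
(2) = (k - 2)*(k - 4)
(3) = (v)*(v^2 + 2*v - 3) = v*(v - 1)*(v + 3)
(4) = (j + 4)*(j^3 - 2*j^2 - 5*j + 6) = (j - 3)*(j + 4)*(j^2 + j - 2) = (j - 3)*(j + 2)*(j + 4)*(j - 1)
(5) = (l)*(l^2) = l^2*(l)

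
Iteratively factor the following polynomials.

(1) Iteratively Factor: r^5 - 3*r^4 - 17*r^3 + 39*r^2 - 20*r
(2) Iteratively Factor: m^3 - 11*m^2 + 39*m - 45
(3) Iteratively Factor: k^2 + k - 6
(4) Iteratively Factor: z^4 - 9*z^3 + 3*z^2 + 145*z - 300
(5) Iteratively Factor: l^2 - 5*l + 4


(1) = (r - 5)*(r^4 + 2*r^3 - 7*r^2 + 4*r) = (r - 5)*(r + 4)*(r^3 - 2*r^2 + r) = r*(r - 5)*(r + 4)*(r^2 - 2*r + 1) = r*(r - 5)*(r - 1)*(r + 4)*(r - 1)
(2) = (m - 5)*(m^2 - 6*m + 9) = (m - 5)*(m - 3)*(m - 3)
(3) = (k + 3)*(k - 2)
(4) = (z - 3)*(z^3 - 6*z^2 - 15*z + 100) = (z - 5)*(z - 3)*(z^2 - z - 20) = (z - 5)*(z - 3)*(z + 4)*(z - 5)
(5) = (l - 4)*(l - 1)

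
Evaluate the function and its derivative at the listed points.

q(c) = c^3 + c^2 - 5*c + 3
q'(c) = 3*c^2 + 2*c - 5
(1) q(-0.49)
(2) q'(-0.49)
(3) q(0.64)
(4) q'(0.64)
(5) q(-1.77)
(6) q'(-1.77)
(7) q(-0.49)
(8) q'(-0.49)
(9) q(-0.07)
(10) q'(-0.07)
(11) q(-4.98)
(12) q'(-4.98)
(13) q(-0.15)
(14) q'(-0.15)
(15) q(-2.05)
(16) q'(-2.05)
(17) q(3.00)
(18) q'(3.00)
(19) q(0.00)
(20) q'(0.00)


(1) = 5.57
(2) = -5.26
(3) = 0.47
(4) = -2.49
(5) = 9.44
(6) = 0.86
(7) = 5.57
(8) = -5.26
(9) = 3.35
(10) = -5.13
(11) = -70.81
(12) = 59.44
(13) = 3.77
(14) = -5.23
(15) = 8.84
(16) = 3.51
(17) = 24.00
(18) = 28.00
(19) = 3.00
(20) = -5.00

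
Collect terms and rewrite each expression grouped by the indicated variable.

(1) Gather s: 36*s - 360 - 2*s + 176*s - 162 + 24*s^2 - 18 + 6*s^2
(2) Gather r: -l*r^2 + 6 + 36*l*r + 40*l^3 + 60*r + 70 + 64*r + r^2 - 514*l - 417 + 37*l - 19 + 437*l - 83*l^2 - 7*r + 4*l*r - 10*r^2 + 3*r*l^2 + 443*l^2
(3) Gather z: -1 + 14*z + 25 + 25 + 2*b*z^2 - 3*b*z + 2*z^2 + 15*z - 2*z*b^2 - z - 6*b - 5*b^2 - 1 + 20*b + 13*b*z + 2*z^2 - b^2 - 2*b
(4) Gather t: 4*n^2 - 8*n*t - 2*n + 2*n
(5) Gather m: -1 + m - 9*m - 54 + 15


(1) = 30*s^2 + 210*s - 540
(2) = 40*l^3 + 360*l^2 - 40*l + r^2*(-l - 9) + r*(3*l^2 + 40*l + 117) - 360
(3) = -6*b^2 + 12*b + z^2*(2*b + 4) + z*(-2*b^2 + 10*b + 28) + 48
(4) = 4*n^2 - 8*n*t
(5) = -8*m - 40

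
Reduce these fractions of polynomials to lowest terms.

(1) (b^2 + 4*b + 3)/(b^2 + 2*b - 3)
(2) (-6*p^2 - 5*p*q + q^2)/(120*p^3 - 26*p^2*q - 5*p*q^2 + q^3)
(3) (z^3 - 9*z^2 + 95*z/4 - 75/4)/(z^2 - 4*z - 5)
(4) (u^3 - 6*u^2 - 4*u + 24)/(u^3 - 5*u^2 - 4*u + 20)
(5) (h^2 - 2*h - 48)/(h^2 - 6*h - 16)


(1) = (b + 1)/(b - 1)
(2) = (-p - q)/(20*p^2 - p*q - q^2)
(3) = (4*z^2 - 16*z + 15)/(4*z + 4)
(4) = (u - 6)/(u - 5)
(5) = (h + 6)/(h + 2)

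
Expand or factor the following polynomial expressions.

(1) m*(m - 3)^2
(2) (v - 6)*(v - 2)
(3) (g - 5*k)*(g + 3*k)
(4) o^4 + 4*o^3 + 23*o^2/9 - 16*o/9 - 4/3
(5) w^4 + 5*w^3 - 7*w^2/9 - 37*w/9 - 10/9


(1) = m^3 - 6*m^2 + 9*m
(2) = v^2 - 8*v + 12
(3) = g^2 - 2*g*k - 15*k^2
(4) = (o - 2/3)*(o + 2/3)*(o + 1)*(o + 3)
(5) = (w - 1)*(w + 1/3)*(w + 2/3)*(w + 5)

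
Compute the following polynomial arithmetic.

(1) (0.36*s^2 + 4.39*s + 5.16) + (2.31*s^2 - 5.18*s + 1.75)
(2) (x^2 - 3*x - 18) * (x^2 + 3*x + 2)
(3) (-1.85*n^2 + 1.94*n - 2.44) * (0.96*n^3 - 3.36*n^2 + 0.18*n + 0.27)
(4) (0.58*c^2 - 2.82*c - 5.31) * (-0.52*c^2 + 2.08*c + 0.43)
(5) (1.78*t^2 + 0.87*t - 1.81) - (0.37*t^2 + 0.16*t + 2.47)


(1) = 2.67*s^2 - 0.79*s + 6.91
(2) = x^4 - 25*x^2 - 60*x - 36
(3) = -1.776*n^5 + 8.0784*n^4 - 9.1938*n^3 + 8.0481*n^2 + 0.0846*n - 0.6588
(4) = -0.3016*c^4 + 2.6728*c^3 - 2.855*c^2 - 12.2574*c - 2.2833
(5) = 1.41*t^2 + 0.71*t - 4.28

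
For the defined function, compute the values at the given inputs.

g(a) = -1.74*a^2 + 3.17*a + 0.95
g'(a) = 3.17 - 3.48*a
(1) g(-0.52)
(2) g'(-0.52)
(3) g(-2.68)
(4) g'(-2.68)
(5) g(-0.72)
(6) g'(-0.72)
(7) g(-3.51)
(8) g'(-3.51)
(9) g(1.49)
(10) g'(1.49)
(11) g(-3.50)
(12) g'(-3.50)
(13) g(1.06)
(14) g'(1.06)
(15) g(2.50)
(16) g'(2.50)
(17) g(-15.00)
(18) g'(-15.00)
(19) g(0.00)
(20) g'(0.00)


(1) = -1.17
(2) = 4.98
(3) = -20.04
(4) = 12.50
(5) = -2.23
(6) = 5.68
(7) = -31.61
(8) = 15.38
(9) = 1.81
(10) = -2.02
(11) = -31.46
(12) = 15.35
(13) = 2.36
(14) = -0.52
(15) = -2.00
(16) = -5.53
(17) = -438.10
(18) = 55.37
(19) = 0.95
(20) = 3.17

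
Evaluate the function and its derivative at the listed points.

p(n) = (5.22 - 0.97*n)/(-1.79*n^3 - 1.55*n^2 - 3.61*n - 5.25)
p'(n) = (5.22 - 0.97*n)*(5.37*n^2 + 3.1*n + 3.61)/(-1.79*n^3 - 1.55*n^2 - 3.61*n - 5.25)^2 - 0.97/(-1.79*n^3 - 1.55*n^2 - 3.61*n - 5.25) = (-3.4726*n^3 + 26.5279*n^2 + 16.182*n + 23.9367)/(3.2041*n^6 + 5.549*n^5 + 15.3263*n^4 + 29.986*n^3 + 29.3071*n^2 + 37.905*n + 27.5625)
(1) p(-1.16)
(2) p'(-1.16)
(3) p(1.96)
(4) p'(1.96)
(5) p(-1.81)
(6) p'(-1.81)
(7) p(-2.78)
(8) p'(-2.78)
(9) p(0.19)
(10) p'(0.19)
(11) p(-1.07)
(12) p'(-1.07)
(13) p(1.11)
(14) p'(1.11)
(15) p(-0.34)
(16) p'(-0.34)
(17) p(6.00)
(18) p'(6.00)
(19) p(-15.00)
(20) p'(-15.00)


(1) = -17.92
(2) = 369.16
(3) = -0.10
(4) = 0.13
(5) = 1.02
(6) = 2.20
(7) = 0.25
(8) = 0.26
(9) = -0.84
(10) = 0.78
(11) = -6.46
(12) = 43.92
(13) = -0.30
(14) = 0.38
(15) = -1.34
(16) = 1.27
(17) = 0.00
(18) = 0.00
(19) = 0.00
(20) = 0.00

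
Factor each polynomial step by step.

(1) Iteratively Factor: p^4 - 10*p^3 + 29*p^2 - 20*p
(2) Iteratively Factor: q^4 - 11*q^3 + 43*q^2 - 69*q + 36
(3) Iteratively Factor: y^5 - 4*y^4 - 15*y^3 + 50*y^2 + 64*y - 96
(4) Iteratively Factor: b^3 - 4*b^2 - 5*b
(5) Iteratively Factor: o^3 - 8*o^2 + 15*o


(1) = (p - 1)*(p^3 - 9*p^2 + 20*p) = (p - 5)*(p - 1)*(p^2 - 4*p) = (p - 5)*(p - 4)*(p - 1)*(p)
(2) = (q - 3)*(q^3 - 8*q^2 + 19*q - 12) = (q - 3)^2*(q^2 - 5*q + 4) = (q - 4)*(q - 3)^2*(q - 1)
(3) = (y + 3)*(y^4 - 7*y^3 + 6*y^2 + 32*y - 32) = (y + 2)*(y + 3)*(y^3 - 9*y^2 + 24*y - 16) = (y - 1)*(y + 2)*(y + 3)*(y^2 - 8*y + 16) = (y - 4)*(y - 1)*(y + 2)*(y + 3)*(y - 4)
(4) = (b - 5)*(b^2 + b) = b*(b - 5)*(b + 1)
(5) = (o)*(o^2 - 8*o + 15) = o*(o - 5)*(o - 3)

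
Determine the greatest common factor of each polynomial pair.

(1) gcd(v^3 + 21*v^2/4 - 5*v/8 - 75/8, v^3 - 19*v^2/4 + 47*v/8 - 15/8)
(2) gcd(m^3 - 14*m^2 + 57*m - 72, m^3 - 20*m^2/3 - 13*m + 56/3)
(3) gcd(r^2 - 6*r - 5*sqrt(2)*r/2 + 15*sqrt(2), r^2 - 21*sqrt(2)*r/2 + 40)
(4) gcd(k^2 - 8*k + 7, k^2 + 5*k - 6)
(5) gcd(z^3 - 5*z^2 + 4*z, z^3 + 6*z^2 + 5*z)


(1) = v - 5/4
(2) = gcd((m - 8)*(m - 3)^2, (m - 8)*(m - 1)*(m + 7/3)) = m - 8
(3) = r - 5*sqrt(2)/2
(4) = gcd((k - 7)*(k - 1), (k - 1)*(k + 6)) = k - 1
(5) = z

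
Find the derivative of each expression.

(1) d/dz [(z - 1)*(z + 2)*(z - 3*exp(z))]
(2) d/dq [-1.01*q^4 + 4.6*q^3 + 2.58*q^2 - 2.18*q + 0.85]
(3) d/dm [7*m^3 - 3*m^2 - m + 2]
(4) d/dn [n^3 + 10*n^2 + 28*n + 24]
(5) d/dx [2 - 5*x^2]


(1) = -3*z^2*exp(z) + 3*z^2 - 9*z*exp(z) + 2*z + 3*exp(z) - 2
(2) = -4.04*q^3 + 13.8*q^2 + 5.16*q - 2.18
(3) = 21*m^2 - 6*m - 1
(4) = 3*n^2 + 20*n + 28
(5) = -10*x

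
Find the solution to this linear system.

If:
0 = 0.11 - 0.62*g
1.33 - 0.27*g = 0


Then:
No Solution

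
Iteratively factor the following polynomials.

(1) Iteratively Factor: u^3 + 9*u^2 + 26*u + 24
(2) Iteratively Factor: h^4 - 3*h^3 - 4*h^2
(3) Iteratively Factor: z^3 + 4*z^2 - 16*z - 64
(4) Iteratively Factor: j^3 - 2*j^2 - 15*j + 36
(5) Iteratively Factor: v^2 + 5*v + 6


(1) = (u + 2)*(u^2 + 7*u + 12) = (u + 2)*(u + 4)*(u + 3)
(2) = (h)*(h^3 - 3*h^2 - 4*h) = h*(h - 4)*(h^2 + h) = h^2*(h - 4)*(h + 1)
(3) = (z + 4)*(z^2 - 16) = (z - 4)*(z + 4)*(z + 4)
(4) = (j - 3)*(j^2 + j - 12) = (j - 3)*(j + 4)*(j - 3)
(5) = (v + 2)*(v + 3)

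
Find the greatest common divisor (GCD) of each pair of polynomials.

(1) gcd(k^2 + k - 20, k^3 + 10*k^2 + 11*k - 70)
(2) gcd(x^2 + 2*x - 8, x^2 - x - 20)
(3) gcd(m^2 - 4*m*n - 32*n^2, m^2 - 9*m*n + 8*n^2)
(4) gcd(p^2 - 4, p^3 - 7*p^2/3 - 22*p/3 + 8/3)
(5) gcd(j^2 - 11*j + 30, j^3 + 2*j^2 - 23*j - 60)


(1) = gcd((k - 4)*(k + 5), (k - 2)*(k + 5)*(k + 7)) = k + 5
(2) = x + 4
(3) = gcd((m - 8*n)*(m + 4*n), (m - 8*n)*(m - n)) = m - 8*n
(4) = p + 2
(5) = j - 5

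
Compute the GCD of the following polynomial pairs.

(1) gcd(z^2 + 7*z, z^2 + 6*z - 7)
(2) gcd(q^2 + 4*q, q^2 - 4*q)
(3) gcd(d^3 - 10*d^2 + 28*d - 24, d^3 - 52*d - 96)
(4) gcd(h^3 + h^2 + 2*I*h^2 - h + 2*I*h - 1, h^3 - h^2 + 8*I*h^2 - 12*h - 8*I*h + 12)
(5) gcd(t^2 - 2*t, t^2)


(1) = z + 7
(2) = gcd(q*(q + 4), q*(q - 4)) = q
(3) = gcd((d - 6)*(d - 2)^2, (d - 8)*(d + 2)*(d + 6)) = 1
(4) = gcd((h + 1)*(h + I)^2, (h - 1)*(h + 2*I)*(h + 6*I)) = 1
(5) = t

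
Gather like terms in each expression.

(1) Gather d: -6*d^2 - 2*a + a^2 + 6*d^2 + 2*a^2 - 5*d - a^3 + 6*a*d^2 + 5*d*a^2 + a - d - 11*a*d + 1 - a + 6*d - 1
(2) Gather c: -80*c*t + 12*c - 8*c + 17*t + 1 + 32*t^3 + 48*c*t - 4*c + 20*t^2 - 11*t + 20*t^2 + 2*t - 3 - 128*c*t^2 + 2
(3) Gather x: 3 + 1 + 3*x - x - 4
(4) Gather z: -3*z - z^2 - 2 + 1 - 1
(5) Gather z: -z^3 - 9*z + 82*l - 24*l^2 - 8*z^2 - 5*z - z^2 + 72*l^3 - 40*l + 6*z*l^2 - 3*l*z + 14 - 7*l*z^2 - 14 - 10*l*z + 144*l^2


(1) = -a^3 + 3*a^2 + 6*a*d^2 - 2*a + d*(5*a^2 - 11*a)
(2) = c*(-128*t^2 - 32*t) + 32*t^3 + 40*t^2 + 8*t
(3) = 2*x
(4) = -z^2 - 3*z - 2
(5) = 72*l^3 + 120*l^2 + 42*l - z^3 + z^2*(-7*l - 9) + z*(6*l^2 - 13*l - 14)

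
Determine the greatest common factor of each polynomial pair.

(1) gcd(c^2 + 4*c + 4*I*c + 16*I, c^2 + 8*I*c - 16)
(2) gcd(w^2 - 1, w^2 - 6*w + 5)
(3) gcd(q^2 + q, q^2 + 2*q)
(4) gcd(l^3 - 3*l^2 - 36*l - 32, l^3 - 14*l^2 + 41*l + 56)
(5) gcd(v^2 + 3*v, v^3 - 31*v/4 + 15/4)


(1) = gcd((c + 4)*(c + 4*I), (c + 4*I)^2) = c + 4*I
(2) = w - 1
(3) = q
(4) = l^2 - 7*l - 8
(5) = v + 3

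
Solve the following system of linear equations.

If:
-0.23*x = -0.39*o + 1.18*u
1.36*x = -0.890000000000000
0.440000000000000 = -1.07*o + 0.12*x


Then:
o = -0.48
u = -0.03
x = -0.65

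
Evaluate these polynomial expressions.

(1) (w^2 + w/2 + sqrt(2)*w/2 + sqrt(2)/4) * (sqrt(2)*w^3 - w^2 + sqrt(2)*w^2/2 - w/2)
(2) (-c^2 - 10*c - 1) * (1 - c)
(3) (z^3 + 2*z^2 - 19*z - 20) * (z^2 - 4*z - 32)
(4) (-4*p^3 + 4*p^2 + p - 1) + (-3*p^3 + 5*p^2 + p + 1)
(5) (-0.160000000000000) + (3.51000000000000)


(1) = sqrt(2)*w^5 + sqrt(2)*w^4 - sqrt(2)*w^3/4 - sqrt(2)*w^2/2 - sqrt(2)*w/8
(2) = c^3 + 9*c^2 - 9*c - 1
(3) = z^5 - 2*z^4 - 59*z^3 - 8*z^2 + 688*z + 640
(4) = -7*p^3 + 9*p^2 + 2*p
(5) = 3.35000000000000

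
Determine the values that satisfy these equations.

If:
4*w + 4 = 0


Then:
w = -1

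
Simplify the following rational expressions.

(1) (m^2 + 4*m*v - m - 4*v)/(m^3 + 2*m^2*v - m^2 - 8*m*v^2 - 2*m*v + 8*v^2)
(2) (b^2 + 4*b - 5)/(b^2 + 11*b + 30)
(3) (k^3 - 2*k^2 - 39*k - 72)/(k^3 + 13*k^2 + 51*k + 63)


(1) = -1/(-m + 2*v)
(2) = (b - 1)/(b + 6)
(3) = (k - 8)/(k + 7)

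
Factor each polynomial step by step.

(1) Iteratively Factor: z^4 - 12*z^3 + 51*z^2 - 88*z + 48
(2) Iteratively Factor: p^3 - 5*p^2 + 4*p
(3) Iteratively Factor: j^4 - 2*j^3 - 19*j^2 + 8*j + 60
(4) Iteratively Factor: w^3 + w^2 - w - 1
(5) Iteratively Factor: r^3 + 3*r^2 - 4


(1) = (z - 4)*(z^3 - 8*z^2 + 19*z - 12) = (z - 4)^2*(z^2 - 4*z + 3) = (z - 4)^2*(z - 1)*(z - 3)
(2) = (p)*(p^2 - 5*p + 4) = p*(p - 1)*(p - 4)
(3) = (j - 5)*(j^3 + 3*j^2 - 4*j - 12) = (j - 5)*(j + 3)*(j^2 - 4) = (j - 5)*(j + 2)*(j + 3)*(j - 2)
(4) = (w - 1)*(w^2 + 2*w + 1) = (w - 1)*(w + 1)*(w + 1)
(5) = (r - 1)*(r^2 + 4*r + 4) = (r - 1)*(r + 2)*(r + 2)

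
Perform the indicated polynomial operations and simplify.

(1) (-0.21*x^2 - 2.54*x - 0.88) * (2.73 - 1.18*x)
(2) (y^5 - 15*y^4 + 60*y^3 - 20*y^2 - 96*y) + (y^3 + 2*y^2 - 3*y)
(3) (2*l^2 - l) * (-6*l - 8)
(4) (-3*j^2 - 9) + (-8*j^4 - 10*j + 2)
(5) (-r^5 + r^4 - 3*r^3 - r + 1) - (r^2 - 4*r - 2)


(1) = 0.2478*x^3 + 2.4239*x^2 - 5.8958*x - 2.4024
(2) = y^5 - 15*y^4 + 61*y^3 - 18*y^2 - 99*y
(3) = -12*l^3 - 10*l^2 + 8*l
(4) = -8*j^4 - 3*j^2 - 10*j - 7
(5) = -r^5 + r^4 - 3*r^3 - r^2 + 3*r + 3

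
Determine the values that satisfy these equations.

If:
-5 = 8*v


Then:
v = -5/8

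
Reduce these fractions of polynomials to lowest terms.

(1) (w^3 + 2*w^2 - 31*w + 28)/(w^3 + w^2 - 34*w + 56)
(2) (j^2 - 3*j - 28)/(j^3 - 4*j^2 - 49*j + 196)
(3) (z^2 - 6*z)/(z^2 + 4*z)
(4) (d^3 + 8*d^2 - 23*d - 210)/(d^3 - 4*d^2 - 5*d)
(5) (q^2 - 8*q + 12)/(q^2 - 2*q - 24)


(1) = (w - 1)/(w - 2)
(2) = (j + 4)/(j^2 + 3*j - 28)
(3) = (z - 6)/(z + 4)
(4) = (d^2 + 13*d + 42)/(d^2 + d)
(5) = (q - 2)/(q + 4)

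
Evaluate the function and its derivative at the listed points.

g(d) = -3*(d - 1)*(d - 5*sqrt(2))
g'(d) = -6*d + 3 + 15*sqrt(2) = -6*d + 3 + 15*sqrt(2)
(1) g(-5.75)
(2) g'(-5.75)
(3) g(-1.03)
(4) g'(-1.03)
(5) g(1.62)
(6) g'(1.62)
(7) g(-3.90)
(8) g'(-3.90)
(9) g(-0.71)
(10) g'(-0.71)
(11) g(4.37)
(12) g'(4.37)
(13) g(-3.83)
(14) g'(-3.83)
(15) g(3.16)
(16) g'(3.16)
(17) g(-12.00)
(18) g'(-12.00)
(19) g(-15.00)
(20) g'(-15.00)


(1) = -259.63
(2) = 58.71
(3) = -49.34
(4) = 30.39
(5) = 10.14
(6) = 14.49
(7) = -161.27
(8) = 47.61
(9) = -39.92
(10) = 28.47
(11) = 27.31
(12) = -2.01
(13) = -157.96
(14) = 47.19
(15) = 25.34
(16) = 5.25
(17) = -743.77
(18) = 96.21
(19) = -1059.41
(20) = 114.21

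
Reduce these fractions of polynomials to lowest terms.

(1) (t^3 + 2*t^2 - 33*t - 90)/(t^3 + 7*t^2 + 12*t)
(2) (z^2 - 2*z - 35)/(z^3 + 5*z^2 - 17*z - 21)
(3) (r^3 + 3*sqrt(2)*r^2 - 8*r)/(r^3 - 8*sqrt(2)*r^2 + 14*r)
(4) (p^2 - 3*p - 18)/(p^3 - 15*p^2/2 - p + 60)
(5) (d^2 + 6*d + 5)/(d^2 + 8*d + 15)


(1) = (t^2 - t - 30)/(t^2 + 4*t)
(2) = (z^2 - 2*z - 35)/(z^3 + 5*z^2 - 17*z - 21)
(3) = (r + 4*sqrt(2))/(r - 7*sqrt(2))
(4) = (2*p + 6)/(2*p^2 - 3*p - 20)
(5) = (d + 1)/(d + 3)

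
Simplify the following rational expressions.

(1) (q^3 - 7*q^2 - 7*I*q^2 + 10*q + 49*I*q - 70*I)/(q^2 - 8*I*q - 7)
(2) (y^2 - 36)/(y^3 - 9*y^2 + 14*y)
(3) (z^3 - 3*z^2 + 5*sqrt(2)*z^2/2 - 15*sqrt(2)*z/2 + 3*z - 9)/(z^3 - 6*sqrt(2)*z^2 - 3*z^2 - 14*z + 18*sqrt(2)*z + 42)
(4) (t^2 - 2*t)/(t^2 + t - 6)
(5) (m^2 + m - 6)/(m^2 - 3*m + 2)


(1) = (q^2 - 7*q + 10)/(q - I)
(2) = (y^2 - 36)/(y^3 - 9*y^2 + 14*y)
(3) = (2*z + 3*sqrt(2))/(2*z - 14*sqrt(2))
(4) = t/(t + 3)
(5) = (m + 3)/(m - 1)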